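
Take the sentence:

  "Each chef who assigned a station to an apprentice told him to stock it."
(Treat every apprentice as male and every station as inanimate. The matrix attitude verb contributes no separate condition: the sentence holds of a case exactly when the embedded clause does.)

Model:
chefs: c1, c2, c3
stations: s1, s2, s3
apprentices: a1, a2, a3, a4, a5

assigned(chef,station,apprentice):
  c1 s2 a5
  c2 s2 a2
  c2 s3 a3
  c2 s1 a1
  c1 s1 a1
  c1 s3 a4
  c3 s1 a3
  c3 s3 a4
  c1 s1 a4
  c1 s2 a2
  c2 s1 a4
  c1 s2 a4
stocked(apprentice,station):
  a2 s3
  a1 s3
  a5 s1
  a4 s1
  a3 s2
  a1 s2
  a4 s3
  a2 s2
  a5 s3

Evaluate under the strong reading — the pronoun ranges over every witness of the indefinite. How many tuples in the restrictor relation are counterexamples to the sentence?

"him" takes "an apprentice" as antecedent and "it" takes "a station"; both are donkey pronouns co-varying with the restrictor.
Strong reading: for every (c,s,a) with assigned(c,s,a), stocked(a,s).
Restrictor triples: (c1,s1,a1)→stocked(a1,s1) ✗  (c1,s1,a4)→stocked(a4,s1) ✓  (c1,s2,a2)→stocked(a2,s2) ✓  (c1,s2,a4)→stocked(a4,s2) ✗  (c1,s2,a5)→stocked(a5,s2) ✗  (c1,s3,a4)→stocked(a4,s3) ✓  (c2,s1,a1)→stocked(a1,s1) ✗  (c2,s1,a4)→stocked(a4,s1) ✓  (c2,s2,a2)→stocked(a2,s2) ✓  (c2,s3,a3)→stocked(a3,s3) ✗  (c3,s1,a3)→stocked(a3,s1) ✗  (c3,s3,a4)→stocked(a4,s3) ✓
Counterexamples (restrictor triples failing the scope): 6.

6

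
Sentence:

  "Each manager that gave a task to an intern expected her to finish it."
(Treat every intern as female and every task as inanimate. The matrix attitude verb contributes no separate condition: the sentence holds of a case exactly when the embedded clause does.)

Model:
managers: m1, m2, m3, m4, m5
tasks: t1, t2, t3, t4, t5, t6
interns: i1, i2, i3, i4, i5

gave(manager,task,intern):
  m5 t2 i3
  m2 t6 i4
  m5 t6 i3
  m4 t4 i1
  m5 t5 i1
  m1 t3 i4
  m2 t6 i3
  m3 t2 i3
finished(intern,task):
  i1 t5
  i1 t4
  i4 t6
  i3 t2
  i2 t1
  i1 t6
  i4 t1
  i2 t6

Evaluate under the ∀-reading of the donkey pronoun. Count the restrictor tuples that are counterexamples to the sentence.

"her" takes "an intern" as antecedent and "it" takes "a task"; both are donkey pronouns co-varying with the restrictor.
Strong reading: for every (m,t,i) with gave(m,t,i), finished(i,t).
Restrictor triples: (m1,t3,i4)→finished(i4,t3) ✗  (m2,t6,i3)→finished(i3,t6) ✗  (m2,t6,i4)→finished(i4,t6) ✓  (m3,t2,i3)→finished(i3,t2) ✓  (m4,t4,i1)→finished(i1,t4) ✓  (m5,t2,i3)→finished(i3,t2) ✓  (m5,t5,i1)→finished(i1,t5) ✓  (m5,t6,i3)→finished(i3,t6) ✗
Counterexamples (restrictor triples failing the scope): 3.

3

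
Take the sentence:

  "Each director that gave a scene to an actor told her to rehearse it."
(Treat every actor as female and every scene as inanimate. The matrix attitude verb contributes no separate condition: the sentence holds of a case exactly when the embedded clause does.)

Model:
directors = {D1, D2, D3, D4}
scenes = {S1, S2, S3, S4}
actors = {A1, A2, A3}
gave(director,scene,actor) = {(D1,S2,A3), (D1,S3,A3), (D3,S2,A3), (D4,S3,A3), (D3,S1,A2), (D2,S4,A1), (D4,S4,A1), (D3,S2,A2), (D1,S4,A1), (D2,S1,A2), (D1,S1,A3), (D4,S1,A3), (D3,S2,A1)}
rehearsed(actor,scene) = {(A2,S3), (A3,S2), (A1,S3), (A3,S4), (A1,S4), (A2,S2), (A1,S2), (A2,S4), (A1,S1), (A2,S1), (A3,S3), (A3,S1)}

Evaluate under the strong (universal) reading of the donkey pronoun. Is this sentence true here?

"her" takes "an actor" as antecedent and "it" takes "a scene"; both are donkey pronouns co-varying with the restrictor.
Strong reading: for every (d,s,a) with gave(d,s,a), rehearsed(a,s).
Restrictor triples: (D1,S1,A3)→rehearsed(A3,S1) ✓  (D1,S2,A3)→rehearsed(A3,S2) ✓  (D1,S3,A3)→rehearsed(A3,S3) ✓  (D1,S4,A1)→rehearsed(A1,S4) ✓  (D2,S1,A2)→rehearsed(A2,S1) ✓  (D2,S4,A1)→rehearsed(A1,S4) ✓  (D3,S1,A2)→rehearsed(A2,S1) ✓  (D3,S2,A1)→rehearsed(A1,S2) ✓  (D3,S2,A2)→rehearsed(A2,S2) ✓  (D3,S2,A3)→rehearsed(A3,S2) ✓  (D4,S1,A3)→rehearsed(A3,S1) ✓  (D4,S3,A3)→rehearsed(A3,S3) ✓  (D4,S4,A1)→rehearsed(A1,S4) ✓
Every restrictor triple satisfies the scope.

True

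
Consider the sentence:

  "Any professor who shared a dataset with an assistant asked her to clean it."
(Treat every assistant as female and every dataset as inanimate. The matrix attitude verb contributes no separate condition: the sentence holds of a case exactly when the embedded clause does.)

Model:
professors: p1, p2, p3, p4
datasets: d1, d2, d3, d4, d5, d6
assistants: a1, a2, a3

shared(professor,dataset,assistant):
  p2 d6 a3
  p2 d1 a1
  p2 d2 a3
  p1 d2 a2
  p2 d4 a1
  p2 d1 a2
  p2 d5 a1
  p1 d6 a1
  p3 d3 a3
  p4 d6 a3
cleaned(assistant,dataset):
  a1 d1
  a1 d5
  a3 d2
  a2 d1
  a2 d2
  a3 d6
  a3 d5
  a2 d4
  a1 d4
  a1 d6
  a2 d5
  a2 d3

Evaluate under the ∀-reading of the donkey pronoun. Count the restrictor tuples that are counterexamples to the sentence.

"her" takes "an assistant" as antecedent and "it" takes "a dataset"; both are donkey pronouns co-varying with the restrictor.
Strong reading: for every (p,d,a) with shared(p,d,a), cleaned(a,d).
Restrictor triples: (p1,d2,a2)→cleaned(a2,d2) ✓  (p1,d6,a1)→cleaned(a1,d6) ✓  (p2,d1,a1)→cleaned(a1,d1) ✓  (p2,d1,a2)→cleaned(a2,d1) ✓  (p2,d2,a3)→cleaned(a3,d2) ✓  (p2,d4,a1)→cleaned(a1,d4) ✓  (p2,d5,a1)→cleaned(a1,d5) ✓  (p2,d6,a3)→cleaned(a3,d6) ✓  (p3,d3,a3)→cleaned(a3,d3) ✗  (p4,d6,a3)→cleaned(a3,d6) ✓
Counterexamples (restrictor triples failing the scope): 1.

1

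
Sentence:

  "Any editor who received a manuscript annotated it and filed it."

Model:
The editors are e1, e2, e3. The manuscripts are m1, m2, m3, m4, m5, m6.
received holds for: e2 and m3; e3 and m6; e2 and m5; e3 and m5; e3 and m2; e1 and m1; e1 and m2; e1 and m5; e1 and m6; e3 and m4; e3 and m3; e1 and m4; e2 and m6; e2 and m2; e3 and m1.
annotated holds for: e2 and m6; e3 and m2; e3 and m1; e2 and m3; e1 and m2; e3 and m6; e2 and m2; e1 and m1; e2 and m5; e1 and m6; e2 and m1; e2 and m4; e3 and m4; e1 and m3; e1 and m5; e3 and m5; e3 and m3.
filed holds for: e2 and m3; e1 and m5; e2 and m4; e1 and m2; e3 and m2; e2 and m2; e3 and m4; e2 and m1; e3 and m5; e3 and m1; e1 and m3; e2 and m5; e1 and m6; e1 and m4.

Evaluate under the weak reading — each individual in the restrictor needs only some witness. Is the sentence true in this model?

True

"it" takes "a manuscript" as antecedent — a donkey pronoun bound across the clause boundary.
Weak reading: every editor e with some received-manuscript has at least one received-manuscript m such that annotated(e,m) ∧ filed(e,m).
Per editor: e1:✓  e2:✓  e3:✓
Every editor in the restrictor has a witness.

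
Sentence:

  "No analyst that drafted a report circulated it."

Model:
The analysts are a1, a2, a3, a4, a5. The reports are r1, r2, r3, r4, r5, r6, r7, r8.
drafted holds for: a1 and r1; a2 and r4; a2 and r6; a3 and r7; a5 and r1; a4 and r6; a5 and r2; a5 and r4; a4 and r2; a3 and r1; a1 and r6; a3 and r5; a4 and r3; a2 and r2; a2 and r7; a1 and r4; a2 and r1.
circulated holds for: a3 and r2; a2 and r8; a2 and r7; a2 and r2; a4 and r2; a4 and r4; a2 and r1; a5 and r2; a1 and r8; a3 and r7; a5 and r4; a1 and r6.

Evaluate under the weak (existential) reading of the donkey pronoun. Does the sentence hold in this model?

False

"it" takes "a report" as antecedent — a donkey pronoun bound across the clause boundary.
Truth condition: for no (a,r) with drafted(a,r) does circulated(a,r) hold.
Restrictor pairs — does the scope hold? (a1,r1):fails  (a1,r4):fails  (a1,r6):holds  (a2,r1):holds  (a2,r2):holds  (a2,r4):fails  (a2,r6):fails  (a2,r7):holds  (a3,r1):fails  (a3,r5):fails  (a3,r7):holds  (a4,r2):holds  (a4,r3):fails  (a4,r6):fails  (a5,r1):fails  (a5,r2):holds  (a5,r4):holds
Scope holds for 8 pair(s), so the sentence is false.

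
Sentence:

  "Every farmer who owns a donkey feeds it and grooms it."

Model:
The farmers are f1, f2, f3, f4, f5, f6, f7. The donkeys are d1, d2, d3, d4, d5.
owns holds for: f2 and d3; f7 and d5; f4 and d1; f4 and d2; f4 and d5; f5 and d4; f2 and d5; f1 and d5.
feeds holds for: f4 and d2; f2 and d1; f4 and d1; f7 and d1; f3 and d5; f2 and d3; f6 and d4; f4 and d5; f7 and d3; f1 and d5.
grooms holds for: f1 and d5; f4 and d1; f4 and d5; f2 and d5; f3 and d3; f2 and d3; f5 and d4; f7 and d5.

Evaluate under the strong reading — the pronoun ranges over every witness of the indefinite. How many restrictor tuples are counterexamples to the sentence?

"it" takes "a donkey" as antecedent — a donkey pronoun bound across the clause boundary.
Strong reading: for every (f,d) with owns(f,d), feeds(f,d) ∧ grooms(f,d).
Restrictor pairs: (f1,d5) ✓  (f2,d3) ✓  (f2,d5) ✗  (f4,d1) ✓  (f4,d2) ✗  (f4,d5) ✓  (f5,d4) ✗  (f7,d5) ✗
Counterexamples (restrictor pairs failing the scope): 4.

4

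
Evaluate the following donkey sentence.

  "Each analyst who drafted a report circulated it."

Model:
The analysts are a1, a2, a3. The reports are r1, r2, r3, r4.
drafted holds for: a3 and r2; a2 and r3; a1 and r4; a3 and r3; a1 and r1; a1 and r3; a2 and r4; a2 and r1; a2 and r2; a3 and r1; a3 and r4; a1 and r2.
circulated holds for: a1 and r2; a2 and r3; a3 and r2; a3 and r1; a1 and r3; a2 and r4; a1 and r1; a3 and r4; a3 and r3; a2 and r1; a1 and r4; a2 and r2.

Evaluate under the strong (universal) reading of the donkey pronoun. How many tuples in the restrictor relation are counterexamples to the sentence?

0

"it" takes "a report" as antecedent — a donkey pronoun bound across the clause boundary.
Strong reading: for every (a,r) with drafted(a,r), circulated(a,r).
Restrictor pairs: (a1,r1) ✓  (a1,r2) ✓  (a1,r3) ✓  (a1,r4) ✓  (a2,r1) ✓  (a2,r2) ✓  (a2,r3) ✓  (a2,r4) ✓  (a3,r1) ✓  (a3,r2) ✓  (a3,r3) ✓  (a3,r4) ✓
Counterexamples (restrictor pairs failing the scope): 0.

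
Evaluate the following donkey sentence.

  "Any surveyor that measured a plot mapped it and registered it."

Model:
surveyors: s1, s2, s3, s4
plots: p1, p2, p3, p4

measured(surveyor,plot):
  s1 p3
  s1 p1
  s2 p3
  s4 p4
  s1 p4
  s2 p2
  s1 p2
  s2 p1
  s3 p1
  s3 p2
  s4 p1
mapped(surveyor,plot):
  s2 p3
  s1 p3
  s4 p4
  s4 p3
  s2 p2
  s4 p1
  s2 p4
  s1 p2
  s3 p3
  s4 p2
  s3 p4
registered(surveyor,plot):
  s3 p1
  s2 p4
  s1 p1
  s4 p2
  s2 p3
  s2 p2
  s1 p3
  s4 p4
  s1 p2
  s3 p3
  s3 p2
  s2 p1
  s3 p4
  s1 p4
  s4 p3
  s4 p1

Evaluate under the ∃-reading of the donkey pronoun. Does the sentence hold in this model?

False

"it" takes "a plot" as antecedent — a donkey pronoun bound across the clause boundary.
Weak reading: every surveyor s with some measured-plot has at least one measured-plot p such that mapped(s,p) ∧ registered(s,p).
Per surveyor: s1:✓  s2:✓  s3:✗  s4:✓
s3 has no witness among its measured-plots.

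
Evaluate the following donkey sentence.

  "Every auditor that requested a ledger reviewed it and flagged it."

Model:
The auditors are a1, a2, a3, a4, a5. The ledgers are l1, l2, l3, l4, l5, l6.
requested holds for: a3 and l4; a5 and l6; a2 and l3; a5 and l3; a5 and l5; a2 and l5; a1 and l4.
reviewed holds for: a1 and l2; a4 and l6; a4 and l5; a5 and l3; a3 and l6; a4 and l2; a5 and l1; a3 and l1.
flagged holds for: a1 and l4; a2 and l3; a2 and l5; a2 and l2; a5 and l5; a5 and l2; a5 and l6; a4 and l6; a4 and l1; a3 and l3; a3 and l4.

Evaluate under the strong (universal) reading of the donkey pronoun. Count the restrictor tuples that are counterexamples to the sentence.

7

"it" takes "a ledger" as antecedent — a donkey pronoun bound across the clause boundary.
Strong reading: for every (a,l) with requested(a,l), reviewed(a,l) ∧ flagged(a,l).
Restrictor pairs: (a1,l4) ✗  (a2,l3) ✗  (a2,l5) ✗  (a3,l4) ✗  (a5,l3) ✗  (a5,l5) ✗  (a5,l6) ✗
Counterexamples (restrictor pairs failing the scope): 7.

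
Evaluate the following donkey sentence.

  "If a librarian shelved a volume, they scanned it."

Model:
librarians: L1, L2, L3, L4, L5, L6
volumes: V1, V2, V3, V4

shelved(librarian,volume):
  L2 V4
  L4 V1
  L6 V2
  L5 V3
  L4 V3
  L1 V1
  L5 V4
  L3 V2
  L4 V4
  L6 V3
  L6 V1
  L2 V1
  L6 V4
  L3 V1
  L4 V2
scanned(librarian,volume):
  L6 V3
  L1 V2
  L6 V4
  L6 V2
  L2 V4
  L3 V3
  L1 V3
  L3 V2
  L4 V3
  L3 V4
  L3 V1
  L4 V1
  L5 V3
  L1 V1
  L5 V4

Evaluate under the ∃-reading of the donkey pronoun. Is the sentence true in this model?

"it" takes "a volume" as antecedent — a donkey pronoun bound across the clause boundary.
Weak reading: every librarian l with some shelved-volume has at least one shelved-volume v such that scanned(l,v).
Per librarian: L1:✓  L2:✓  L3:✓  L4:✓  L5:✓  L6:✓
Every librarian in the restrictor has a witness.

True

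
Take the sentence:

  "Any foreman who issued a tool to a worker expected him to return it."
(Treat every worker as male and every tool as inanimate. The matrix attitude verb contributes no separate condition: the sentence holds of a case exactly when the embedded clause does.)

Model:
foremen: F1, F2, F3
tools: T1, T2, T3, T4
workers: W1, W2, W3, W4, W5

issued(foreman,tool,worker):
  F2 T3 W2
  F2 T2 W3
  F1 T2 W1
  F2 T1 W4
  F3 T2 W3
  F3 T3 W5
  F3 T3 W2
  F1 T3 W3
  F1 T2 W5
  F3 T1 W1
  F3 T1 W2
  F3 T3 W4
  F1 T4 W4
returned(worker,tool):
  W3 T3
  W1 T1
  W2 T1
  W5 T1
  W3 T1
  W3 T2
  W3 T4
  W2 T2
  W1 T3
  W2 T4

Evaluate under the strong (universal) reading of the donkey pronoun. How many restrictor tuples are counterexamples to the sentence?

"him" takes "a worker" as antecedent and "it" takes "a tool"; both are donkey pronouns co-varying with the restrictor.
Strong reading: for every (f,t,w) with issued(f,t,w), returned(w,t).
Restrictor triples: (F1,T2,W1)→returned(W1,T2) ✗  (F1,T2,W5)→returned(W5,T2) ✗  (F1,T3,W3)→returned(W3,T3) ✓  (F1,T4,W4)→returned(W4,T4) ✗  (F2,T1,W4)→returned(W4,T1) ✗  (F2,T2,W3)→returned(W3,T2) ✓  (F2,T3,W2)→returned(W2,T3) ✗  (F3,T1,W1)→returned(W1,T1) ✓  (F3,T1,W2)→returned(W2,T1) ✓  (F3,T2,W3)→returned(W3,T2) ✓  (F3,T3,W2)→returned(W2,T3) ✗  (F3,T3,W4)→returned(W4,T3) ✗  (F3,T3,W5)→returned(W5,T3) ✗
Counterexamples (restrictor triples failing the scope): 8.

8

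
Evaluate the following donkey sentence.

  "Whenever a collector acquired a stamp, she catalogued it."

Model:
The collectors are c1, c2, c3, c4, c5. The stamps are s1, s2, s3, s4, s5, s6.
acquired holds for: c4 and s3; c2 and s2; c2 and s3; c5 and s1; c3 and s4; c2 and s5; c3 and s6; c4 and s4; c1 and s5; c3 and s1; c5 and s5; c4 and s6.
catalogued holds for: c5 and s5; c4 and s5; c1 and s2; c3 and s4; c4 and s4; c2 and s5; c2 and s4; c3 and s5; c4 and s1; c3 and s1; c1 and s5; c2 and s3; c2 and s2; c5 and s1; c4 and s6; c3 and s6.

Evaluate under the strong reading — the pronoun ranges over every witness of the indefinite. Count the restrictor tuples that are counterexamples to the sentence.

"it" takes "a stamp" as antecedent — a donkey pronoun bound across the clause boundary.
Strong reading: for every (c,s) with acquired(c,s), catalogued(c,s).
Restrictor pairs: (c1,s5) ✓  (c2,s2) ✓  (c2,s3) ✓  (c2,s5) ✓  (c3,s1) ✓  (c3,s4) ✓  (c3,s6) ✓  (c4,s3) ✗  (c4,s4) ✓  (c4,s6) ✓  (c5,s1) ✓  (c5,s5) ✓
Counterexamples (restrictor pairs failing the scope): 1.

1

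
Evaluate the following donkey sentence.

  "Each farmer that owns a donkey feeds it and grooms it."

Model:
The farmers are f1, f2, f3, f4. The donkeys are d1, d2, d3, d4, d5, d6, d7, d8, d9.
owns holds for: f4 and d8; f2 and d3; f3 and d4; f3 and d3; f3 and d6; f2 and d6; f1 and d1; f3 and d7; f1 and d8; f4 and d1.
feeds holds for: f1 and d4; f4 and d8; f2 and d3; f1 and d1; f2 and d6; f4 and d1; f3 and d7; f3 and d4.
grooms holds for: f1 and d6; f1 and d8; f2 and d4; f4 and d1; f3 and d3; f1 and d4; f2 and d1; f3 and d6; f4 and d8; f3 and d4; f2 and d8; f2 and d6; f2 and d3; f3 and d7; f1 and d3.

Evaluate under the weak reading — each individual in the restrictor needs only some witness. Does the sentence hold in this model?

False

"it" takes "a donkey" as antecedent — a donkey pronoun bound across the clause boundary.
Weak reading: every farmer f with some owns-donkey has at least one owns-donkey d such that feeds(f,d) ∧ grooms(f,d).
Per farmer: f1:✗  f2:✓  f3:✓  f4:✓
f1 has no witness among its owns-donkeys.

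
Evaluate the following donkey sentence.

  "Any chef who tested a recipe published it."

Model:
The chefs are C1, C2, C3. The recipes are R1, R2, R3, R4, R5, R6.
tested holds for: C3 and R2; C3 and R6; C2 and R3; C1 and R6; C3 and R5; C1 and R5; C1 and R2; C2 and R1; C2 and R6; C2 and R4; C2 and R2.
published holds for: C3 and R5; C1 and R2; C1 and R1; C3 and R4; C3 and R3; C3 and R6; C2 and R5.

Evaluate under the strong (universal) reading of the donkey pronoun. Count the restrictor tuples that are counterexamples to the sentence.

8

"it" takes "a recipe" as antecedent — a donkey pronoun bound across the clause boundary.
Strong reading: for every (c,r) with tested(c,r), published(c,r).
Restrictor pairs: (C1,R2) ✓  (C1,R5) ✗  (C1,R6) ✗  (C2,R1) ✗  (C2,R2) ✗  (C2,R3) ✗  (C2,R4) ✗  (C2,R6) ✗  (C3,R2) ✗  (C3,R5) ✓  (C3,R6) ✓
Counterexamples (restrictor pairs failing the scope): 8.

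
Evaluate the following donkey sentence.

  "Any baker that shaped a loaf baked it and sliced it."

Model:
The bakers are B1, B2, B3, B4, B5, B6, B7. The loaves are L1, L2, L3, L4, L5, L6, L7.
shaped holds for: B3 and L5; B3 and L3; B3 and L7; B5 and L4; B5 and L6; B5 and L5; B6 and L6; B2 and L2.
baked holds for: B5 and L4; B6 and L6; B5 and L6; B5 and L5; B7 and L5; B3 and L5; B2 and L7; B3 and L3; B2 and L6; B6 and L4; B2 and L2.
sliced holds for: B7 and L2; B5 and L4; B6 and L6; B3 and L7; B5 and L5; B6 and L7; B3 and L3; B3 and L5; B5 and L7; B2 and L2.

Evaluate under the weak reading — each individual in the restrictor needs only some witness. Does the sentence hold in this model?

"it" takes "a loaf" as antecedent — a donkey pronoun bound across the clause boundary.
Weak reading: every baker b with some shaped-loaf has at least one shaped-loaf l such that baked(b,l) ∧ sliced(b,l).
Per baker: B2:✓  B3:✓  B5:✓  B6:✓
Every baker in the restrictor has a witness.

True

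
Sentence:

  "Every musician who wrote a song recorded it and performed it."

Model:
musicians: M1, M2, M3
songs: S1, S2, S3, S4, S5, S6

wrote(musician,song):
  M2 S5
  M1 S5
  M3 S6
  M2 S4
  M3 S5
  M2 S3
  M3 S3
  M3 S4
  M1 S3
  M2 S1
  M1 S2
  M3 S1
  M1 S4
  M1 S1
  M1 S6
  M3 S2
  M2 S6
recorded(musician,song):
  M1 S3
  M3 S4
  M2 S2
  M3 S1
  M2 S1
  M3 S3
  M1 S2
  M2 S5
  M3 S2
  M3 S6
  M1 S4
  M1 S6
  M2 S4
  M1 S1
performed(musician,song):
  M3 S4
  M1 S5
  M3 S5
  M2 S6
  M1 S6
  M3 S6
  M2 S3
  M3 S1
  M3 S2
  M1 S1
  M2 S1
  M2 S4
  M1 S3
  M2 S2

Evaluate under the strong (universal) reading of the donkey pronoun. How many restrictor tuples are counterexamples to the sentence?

"it" takes "a song" as antecedent — a donkey pronoun bound across the clause boundary.
Strong reading: for every (m,s) with wrote(m,s), recorded(m,s) ∧ performed(m,s).
Restrictor pairs: (M1,S1) ✓  (M1,S2) ✗  (M1,S3) ✓  (M1,S4) ✗  (M1,S5) ✗  (M1,S6) ✓  (M2,S1) ✓  (M2,S3) ✗  (M2,S4) ✓  (M2,S5) ✗  (M2,S6) ✗  (M3,S1) ✓  (M3,S2) ✓  (M3,S3) ✗  (M3,S4) ✓  (M3,S5) ✗  (M3,S6) ✓
Counterexamples (restrictor pairs failing the scope): 8.

8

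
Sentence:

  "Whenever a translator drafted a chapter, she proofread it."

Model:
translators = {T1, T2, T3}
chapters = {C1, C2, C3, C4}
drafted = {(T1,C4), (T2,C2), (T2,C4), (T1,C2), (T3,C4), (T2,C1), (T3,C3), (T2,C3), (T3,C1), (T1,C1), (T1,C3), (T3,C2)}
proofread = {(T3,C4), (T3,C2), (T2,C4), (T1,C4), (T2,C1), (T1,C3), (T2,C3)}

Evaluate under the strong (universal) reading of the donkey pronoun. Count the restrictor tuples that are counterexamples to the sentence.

"it" takes "a chapter" as antecedent — a donkey pronoun bound across the clause boundary.
Strong reading: for every (t,c) with drafted(t,c), proofread(t,c).
Restrictor pairs: (T1,C1) ✗  (T1,C2) ✗  (T1,C3) ✓  (T1,C4) ✓  (T2,C1) ✓  (T2,C2) ✗  (T2,C3) ✓  (T2,C4) ✓  (T3,C1) ✗  (T3,C2) ✓  (T3,C3) ✗  (T3,C4) ✓
Counterexamples (restrictor pairs failing the scope): 5.

5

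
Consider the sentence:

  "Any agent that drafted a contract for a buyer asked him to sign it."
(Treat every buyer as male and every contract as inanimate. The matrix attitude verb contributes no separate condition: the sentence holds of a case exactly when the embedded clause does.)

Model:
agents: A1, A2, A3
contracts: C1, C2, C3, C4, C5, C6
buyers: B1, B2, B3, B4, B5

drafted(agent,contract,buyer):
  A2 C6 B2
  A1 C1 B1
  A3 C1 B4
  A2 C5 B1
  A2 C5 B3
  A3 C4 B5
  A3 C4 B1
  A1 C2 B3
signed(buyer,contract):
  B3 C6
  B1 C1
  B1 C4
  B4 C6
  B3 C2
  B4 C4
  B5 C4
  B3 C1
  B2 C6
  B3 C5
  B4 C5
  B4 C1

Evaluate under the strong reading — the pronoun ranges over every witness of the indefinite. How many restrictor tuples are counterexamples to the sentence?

"him" takes "a buyer" as antecedent and "it" takes "a contract"; both are donkey pronouns co-varying with the restrictor.
Strong reading: for every (a,c,b) with drafted(a,c,b), signed(b,c).
Restrictor triples: (A1,C1,B1)→signed(B1,C1) ✓  (A1,C2,B3)→signed(B3,C2) ✓  (A2,C5,B1)→signed(B1,C5) ✗  (A2,C5,B3)→signed(B3,C5) ✓  (A2,C6,B2)→signed(B2,C6) ✓  (A3,C1,B4)→signed(B4,C1) ✓  (A3,C4,B1)→signed(B1,C4) ✓  (A3,C4,B5)→signed(B5,C4) ✓
Counterexamples (restrictor triples failing the scope): 1.

1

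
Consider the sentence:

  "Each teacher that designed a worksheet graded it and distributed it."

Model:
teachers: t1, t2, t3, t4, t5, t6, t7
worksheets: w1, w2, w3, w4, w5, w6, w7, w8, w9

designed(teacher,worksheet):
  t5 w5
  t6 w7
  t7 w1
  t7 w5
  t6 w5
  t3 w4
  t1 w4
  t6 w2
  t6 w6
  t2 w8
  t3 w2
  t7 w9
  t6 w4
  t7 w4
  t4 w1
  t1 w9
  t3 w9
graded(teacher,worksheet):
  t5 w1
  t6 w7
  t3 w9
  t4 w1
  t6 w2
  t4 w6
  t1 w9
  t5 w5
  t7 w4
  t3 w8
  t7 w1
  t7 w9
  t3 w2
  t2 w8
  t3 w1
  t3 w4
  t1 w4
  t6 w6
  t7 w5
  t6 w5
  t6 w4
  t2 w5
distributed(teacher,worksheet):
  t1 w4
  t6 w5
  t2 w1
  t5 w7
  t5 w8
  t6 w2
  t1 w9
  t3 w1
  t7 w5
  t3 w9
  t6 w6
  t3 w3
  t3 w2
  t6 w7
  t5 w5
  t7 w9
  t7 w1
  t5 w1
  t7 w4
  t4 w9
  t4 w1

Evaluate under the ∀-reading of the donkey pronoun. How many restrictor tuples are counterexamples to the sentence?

"it" takes "a worksheet" as antecedent — a donkey pronoun bound across the clause boundary.
Strong reading: for every (t,w) with designed(t,w), graded(t,w) ∧ distributed(t,w).
Restrictor pairs: (t1,w4) ✓  (t1,w9) ✓  (t2,w8) ✗  (t3,w2) ✓  (t3,w4) ✗  (t3,w9) ✓  (t4,w1) ✓  (t5,w5) ✓  (t6,w2) ✓  (t6,w4) ✗  (t6,w5) ✓  (t6,w6) ✓  (t6,w7) ✓  (t7,w1) ✓  (t7,w4) ✓  (t7,w5) ✓  (t7,w9) ✓
Counterexamples (restrictor pairs failing the scope): 3.

3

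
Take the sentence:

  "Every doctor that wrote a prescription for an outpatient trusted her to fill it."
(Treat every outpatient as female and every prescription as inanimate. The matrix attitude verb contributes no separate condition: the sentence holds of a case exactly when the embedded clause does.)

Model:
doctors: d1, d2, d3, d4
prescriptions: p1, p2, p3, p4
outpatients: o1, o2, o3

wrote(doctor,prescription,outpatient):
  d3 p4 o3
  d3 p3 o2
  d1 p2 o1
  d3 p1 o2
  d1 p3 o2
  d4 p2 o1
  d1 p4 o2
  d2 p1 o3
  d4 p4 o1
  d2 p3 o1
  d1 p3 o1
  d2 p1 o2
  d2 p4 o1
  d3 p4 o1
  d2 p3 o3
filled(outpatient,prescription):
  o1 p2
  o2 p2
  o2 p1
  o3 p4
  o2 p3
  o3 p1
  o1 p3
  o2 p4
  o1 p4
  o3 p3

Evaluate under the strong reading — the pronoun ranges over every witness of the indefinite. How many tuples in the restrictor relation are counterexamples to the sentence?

"her" takes "an outpatient" as antecedent and "it" takes "a prescription"; both are donkey pronouns co-varying with the restrictor.
Strong reading: for every (d,p,o) with wrote(d,p,o), filled(o,p).
Restrictor triples: (d1,p2,o1)→filled(o1,p2) ✓  (d1,p3,o1)→filled(o1,p3) ✓  (d1,p3,o2)→filled(o2,p3) ✓  (d1,p4,o2)→filled(o2,p4) ✓  (d2,p1,o2)→filled(o2,p1) ✓  (d2,p1,o3)→filled(o3,p1) ✓  (d2,p3,o1)→filled(o1,p3) ✓  (d2,p3,o3)→filled(o3,p3) ✓  (d2,p4,o1)→filled(o1,p4) ✓  (d3,p1,o2)→filled(o2,p1) ✓  (d3,p3,o2)→filled(o2,p3) ✓  (d3,p4,o1)→filled(o1,p4) ✓  (d3,p4,o3)→filled(o3,p4) ✓  (d4,p2,o1)→filled(o1,p2) ✓  (d4,p4,o1)→filled(o1,p4) ✓
Counterexamples (restrictor triples failing the scope): 0.

0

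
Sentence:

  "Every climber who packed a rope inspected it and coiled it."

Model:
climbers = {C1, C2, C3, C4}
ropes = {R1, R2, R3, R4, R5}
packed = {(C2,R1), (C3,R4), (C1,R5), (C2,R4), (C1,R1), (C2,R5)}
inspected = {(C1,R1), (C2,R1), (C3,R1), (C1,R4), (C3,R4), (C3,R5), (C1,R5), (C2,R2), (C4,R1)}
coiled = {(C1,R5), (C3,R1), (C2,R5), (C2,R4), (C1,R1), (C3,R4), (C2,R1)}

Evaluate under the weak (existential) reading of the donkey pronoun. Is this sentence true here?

True

"it" takes "a rope" as antecedent — a donkey pronoun bound across the clause boundary.
Weak reading: every climber c with some packed-rope has at least one packed-rope r such that inspected(c,r) ∧ coiled(c,r).
Per climber: C1:✓  C2:✓  C3:✓
Every climber in the restrictor has a witness.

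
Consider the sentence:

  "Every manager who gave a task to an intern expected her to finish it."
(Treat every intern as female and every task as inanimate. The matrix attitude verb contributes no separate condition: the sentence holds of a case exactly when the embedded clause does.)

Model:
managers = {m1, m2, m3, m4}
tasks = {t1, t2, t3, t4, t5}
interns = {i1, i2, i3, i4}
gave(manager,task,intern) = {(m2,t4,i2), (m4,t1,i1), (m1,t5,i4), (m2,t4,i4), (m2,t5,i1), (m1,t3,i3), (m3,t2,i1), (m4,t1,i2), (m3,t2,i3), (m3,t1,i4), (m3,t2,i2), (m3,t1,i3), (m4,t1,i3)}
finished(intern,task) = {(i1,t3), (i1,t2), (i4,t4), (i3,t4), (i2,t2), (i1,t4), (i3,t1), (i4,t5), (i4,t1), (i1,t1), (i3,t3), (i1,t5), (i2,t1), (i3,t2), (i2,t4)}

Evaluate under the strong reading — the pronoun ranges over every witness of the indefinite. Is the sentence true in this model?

"her" takes "an intern" as antecedent and "it" takes "a task"; both are donkey pronouns co-varying with the restrictor.
Strong reading: for every (m,t,i) with gave(m,t,i), finished(i,t).
Restrictor triples: (m1,t3,i3)→finished(i3,t3) ✓  (m1,t5,i4)→finished(i4,t5) ✓  (m2,t4,i2)→finished(i2,t4) ✓  (m2,t4,i4)→finished(i4,t4) ✓  (m2,t5,i1)→finished(i1,t5) ✓  (m3,t1,i3)→finished(i3,t1) ✓  (m3,t1,i4)→finished(i4,t1) ✓  (m3,t2,i1)→finished(i1,t2) ✓  (m3,t2,i2)→finished(i2,t2) ✓  (m3,t2,i3)→finished(i3,t2) ✓  (m4,t1,i1)→finished(i1,t1) ✓  (m4,t1,i2)→finished(i2,t1) ✓  (m4,t1,i3)→finished(i3,t1) ✓
Every restrictor triple satisfies the scope.

True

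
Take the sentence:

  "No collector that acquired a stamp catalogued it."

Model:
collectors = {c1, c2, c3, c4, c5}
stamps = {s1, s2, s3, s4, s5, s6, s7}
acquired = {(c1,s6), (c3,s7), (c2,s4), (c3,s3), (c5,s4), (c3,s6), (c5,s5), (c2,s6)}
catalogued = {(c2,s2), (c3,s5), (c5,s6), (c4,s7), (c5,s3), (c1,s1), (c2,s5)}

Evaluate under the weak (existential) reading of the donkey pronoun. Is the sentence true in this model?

True

"it" takes "a stamp" as antecedent — a donkey pronoun bound across the clause boundary.
Truth condition: for no (c,s) with acquired(c,s) does catalogued(c,s) hold.
Restrictor pairs — does the scope hold? (c1,s6):fails  (c2,s4):fails  (c2,s6):fails  (c3,s3):fails  (c3,s6):fails  (c3,s7):fails  (c5,s4):fails  (c5,s5):fails
Scope holds for no restrictor pair, so the sentence is true.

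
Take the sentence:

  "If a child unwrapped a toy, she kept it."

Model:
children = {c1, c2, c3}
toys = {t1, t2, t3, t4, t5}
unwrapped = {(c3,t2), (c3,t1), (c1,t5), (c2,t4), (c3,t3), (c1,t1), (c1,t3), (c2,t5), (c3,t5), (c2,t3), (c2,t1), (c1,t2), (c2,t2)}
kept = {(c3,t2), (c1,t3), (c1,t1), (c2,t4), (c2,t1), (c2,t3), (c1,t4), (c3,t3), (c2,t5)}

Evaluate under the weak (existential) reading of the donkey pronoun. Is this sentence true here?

"it" takes "a toy" as antecedent — a donkey pronoun bound across the clause boundary.
Weak reading: every child c with some unwrapped-toy has at least one unwrapped-toy t such that kept(c,t).
Per child: c1:✓  c2:✓  c3:✓
Every child in the restrictor has a witness.

True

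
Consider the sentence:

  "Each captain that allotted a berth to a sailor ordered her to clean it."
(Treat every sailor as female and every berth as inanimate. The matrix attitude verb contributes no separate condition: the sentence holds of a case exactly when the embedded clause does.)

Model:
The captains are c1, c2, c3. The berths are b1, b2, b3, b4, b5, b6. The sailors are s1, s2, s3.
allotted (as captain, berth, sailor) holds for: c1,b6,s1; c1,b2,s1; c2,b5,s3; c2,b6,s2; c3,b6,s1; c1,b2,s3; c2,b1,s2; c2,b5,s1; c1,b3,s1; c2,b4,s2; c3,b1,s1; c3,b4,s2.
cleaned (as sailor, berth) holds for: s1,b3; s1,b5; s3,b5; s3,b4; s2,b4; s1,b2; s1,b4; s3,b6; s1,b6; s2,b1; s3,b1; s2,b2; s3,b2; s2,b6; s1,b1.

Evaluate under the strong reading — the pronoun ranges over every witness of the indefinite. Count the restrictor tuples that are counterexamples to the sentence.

0

"her" takes "a sailor" as antecedent and "it" takes "a berth"; both are donkey pronouns co-varying with the restrictor.
Strong reading: for every (c,b,s) with allotted(c,b,s), cleaned(s,b).
Restrictor triples: (c1,b2,s1)→cleaned(s1,b2) ✓  (c1,b2,s3)→cleaned(s3,b2) ✓  (c1,b3,s1)→cleaned(s1,b3) ✓  (c1,b6,s1)→cleaned(s1,b6) ✓  (c2,b1,s2)→cleaned(s2,b1) ✓  (c2,b4,s2)→cleaned(s2,b4) ✓  (c2,b5,s1)→cleaned(s1,b5) ✓  (c2,b5,s3)→cleaned(s3,b5) ✓  (c2,b6,s2)→cleaned(s2,b6) ✓  (c3,b1,s1)→cleaned(s1,b1) ✓  (c3,b4,s2)→cleaned(s2,b4) ✓  (c3,b6,s1)→cleaned(s1,b6) ✓
Counterexamples (restrictor triples failing the scope): 0.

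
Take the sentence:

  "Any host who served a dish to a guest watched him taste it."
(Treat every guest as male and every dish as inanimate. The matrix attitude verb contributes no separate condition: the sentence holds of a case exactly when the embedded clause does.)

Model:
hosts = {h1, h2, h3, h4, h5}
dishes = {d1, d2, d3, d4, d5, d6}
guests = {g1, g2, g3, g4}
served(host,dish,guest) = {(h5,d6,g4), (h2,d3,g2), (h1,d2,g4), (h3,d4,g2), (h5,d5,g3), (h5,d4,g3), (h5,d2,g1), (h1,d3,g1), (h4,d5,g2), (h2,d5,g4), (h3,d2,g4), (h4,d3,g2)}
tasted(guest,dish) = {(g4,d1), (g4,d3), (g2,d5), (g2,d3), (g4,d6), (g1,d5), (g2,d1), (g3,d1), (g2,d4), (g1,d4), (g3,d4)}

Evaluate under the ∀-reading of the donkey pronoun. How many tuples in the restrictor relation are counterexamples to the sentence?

6

"him" takes "a guest" as antecedent and "it" takes "a dish"; both are donkey pronouns co-varying with the restrictor.
Strong reading: for every (h,d,g) with served(h,d,g), tasted(g,d).
Restrictor triples: (h1,d2,g4)→tasted(g4,d2) ✗  (h1,d3,g1)→tasted(g1,d3) ✗  (h2,d3,g2)→tasted(g2,d3) ✓  (h2,d5,g4)→tasted(g4,d5) ✗  (h3,d2,g4)→tasted(g4,d2) ✗  (h3,d4,g2)→tasted(g2,d4) ✓  (h4,d3,g2)→tasted(g2,d3) ✓  (h4,d5,g2)→tasted(g2,d5) ✓  (h5,d2,g1)→tasted(g1,d2) ✗  (h5,d4,g3)→tasted(g3,d4) ✓  (h5,d5,g3)→tasted(g3,d5) ✗  (h5,d6,g4)→tasted(g4,d6) ✓
Counterexamples (restrictor triples failing the scope): 6.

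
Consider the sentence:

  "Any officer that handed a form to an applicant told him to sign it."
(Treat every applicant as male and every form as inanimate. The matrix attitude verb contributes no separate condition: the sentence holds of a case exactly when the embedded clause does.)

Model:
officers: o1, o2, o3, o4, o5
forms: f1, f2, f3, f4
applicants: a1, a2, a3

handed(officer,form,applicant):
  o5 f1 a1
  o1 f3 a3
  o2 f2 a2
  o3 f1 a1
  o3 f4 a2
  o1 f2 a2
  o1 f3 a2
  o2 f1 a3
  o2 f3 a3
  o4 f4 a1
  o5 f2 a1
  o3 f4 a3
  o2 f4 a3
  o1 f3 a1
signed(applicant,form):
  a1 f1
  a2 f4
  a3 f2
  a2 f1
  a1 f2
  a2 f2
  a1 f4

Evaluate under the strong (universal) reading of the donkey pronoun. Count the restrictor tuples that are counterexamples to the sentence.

"him" takes "an applicant" as antecedent and "it" takes "a form"; both are donkey pronouns co-varying with the restrictor.
Strong reading: for every (o,f,a) with handed(o,f,a), signed(a,f).
Restrictor triples: (o1,f2,a2)→signed(a2,f2) ✓  (o1,f3,a1)→signed(a1,f3) ✗  (o1,f3,a2)→signed(a2,f3) ✗  (o1,f3,a3)→signed(a3,f3) ✗  (o2,f1,a3)→signed(a3,f1) ✗  (o2,f2,a2)→signed(a2,f2) ✓  (o2,f3,a3)→signed(a3,f3) ✗  (o2,f4,a3)→signed(a3,f4) ✗  (o3,f1,a1)→signed(a1,f1) ✓  (o3,f4,a2)→signed(a2,f4) ✓  (o3,f4,a3)→signed(a3,f4) ✗  (o4,f4,a1)→signed(a1,f4) ✓  (o5,f1,a1)→signed(a1,f1) ✓  (o5,f2,a1)→signed(a1,f2) ✓
Counterexamples (restrictor triples failing the scope): 7.

7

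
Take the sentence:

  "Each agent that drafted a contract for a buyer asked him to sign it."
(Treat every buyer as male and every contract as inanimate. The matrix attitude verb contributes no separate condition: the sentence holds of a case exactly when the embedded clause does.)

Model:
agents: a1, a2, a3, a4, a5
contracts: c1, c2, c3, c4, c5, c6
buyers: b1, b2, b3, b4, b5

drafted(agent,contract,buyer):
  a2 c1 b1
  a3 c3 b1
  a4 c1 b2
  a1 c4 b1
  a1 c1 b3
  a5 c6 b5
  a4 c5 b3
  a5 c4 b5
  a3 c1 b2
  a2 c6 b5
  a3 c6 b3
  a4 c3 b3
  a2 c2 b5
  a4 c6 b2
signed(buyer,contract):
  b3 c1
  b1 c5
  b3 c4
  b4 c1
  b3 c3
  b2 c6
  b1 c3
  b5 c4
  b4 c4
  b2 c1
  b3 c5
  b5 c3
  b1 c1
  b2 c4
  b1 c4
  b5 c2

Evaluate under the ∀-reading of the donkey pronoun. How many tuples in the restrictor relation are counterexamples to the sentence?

"him" takes "a buyer" as antecedent and "it" takes "a contract"; both are donkey pronouns co-varying with the restrictor.
Strong reading: for every (a,c,b) with drafted(a,c,b), signed(b,c).
Restrictor triples: (a1,c1,b3)→signed(b3,c1) ✓  (a1,c4,b1)→signed(b1,c4) ✓  (a2,c1,b1)→signed(b1,c1) ✓  (a2,c2,b5)→signed(b5,c2) ✓  (a2,c6,b5)→signed(b5,c6) ✗  (a3,c1,b2)→signed(b2,c1) ✓  (a3,c3,b1)→signed(b1,c3) ✓  (a3,c6,b3)→signed(b3,c6) ✗  (a4,c1,b2)→signed(b2,c1) ✓  (a4,c3,b3)→signed(b3,c3) ✓  (a4,c5,b3)→signed(b3,c5) ✓  (a4,c6,b2)→signed(b2,c6) ✓  (a5,c4,b5)→signed(b5,c4) ✓  (a5,c6,b5)→signed(b5,c6) ✗
Counterexamples (restrictor triples failing the scope): 3.

3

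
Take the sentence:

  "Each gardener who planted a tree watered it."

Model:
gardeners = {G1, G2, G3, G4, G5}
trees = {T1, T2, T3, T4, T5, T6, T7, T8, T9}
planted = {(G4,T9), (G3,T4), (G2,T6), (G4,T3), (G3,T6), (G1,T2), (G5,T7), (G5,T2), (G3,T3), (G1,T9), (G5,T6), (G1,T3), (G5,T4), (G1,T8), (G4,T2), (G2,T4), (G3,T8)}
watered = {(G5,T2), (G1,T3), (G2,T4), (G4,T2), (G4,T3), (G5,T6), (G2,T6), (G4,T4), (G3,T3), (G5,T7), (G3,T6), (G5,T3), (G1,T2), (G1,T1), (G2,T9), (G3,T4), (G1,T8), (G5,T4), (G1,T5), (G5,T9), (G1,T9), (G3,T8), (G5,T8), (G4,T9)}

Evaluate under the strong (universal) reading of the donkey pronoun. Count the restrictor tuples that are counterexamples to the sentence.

0

"it" takes "a tree" as antecedent — a donkey pronoun bound across the clause boundary.
Strong reading: for every (g,t) with planted(g,t), watered(g,t).
Restrictor pairs: (G1,T2) ✓  (G1,T3) ✓  (G1,T8) ✓  (G1,T9) ✓  (G2,T4) ✓  (G2,T6) ✓  (G3,T3) ✓  (G3,T4) ✓  (G3,T6) ✓  (G3,T8) ✓  (G4,T2) ✓  (G4,T3) ✓  (G4,T9) ✓  (G5,T2) ✓  (G5,T4) ✓  (G5,T6) ✓  (G5,T7) ✓
Counterexamples (restrictor pairs failing the scope): 0.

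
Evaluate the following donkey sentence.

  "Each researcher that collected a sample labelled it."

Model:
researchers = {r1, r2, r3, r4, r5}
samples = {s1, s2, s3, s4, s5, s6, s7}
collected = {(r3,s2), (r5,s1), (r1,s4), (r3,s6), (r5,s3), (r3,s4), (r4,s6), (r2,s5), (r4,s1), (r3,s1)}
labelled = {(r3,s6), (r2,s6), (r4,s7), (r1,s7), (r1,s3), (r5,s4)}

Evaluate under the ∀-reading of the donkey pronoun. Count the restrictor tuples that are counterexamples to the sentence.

"it" takes "a sample" as antecedent — a donkey pronoun bound across the clause boundary.
Strong reading: for every (r,s) with collected(r,s), labelled(r,s).
Restrictor pairs: (r1,s4) ✗  (r2,s5) ✗  (r3,s1) ✗  (r3,s2) ✗  (r3,s4) ✗  (r3,s6) ✓  (r4,s1) ✗  (r4,s6) ✗  (r5,s1) ✗  (r5,s3) ✗
Counterexamples (restrictor pairs failing the scope): 9.

9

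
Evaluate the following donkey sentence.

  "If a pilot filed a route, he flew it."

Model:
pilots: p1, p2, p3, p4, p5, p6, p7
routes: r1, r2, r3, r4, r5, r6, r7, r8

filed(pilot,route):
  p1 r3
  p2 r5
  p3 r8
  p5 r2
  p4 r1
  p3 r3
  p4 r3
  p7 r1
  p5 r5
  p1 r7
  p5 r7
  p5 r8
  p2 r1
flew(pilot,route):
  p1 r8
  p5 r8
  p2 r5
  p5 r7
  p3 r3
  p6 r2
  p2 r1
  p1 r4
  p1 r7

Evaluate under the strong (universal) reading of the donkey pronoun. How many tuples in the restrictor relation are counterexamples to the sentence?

7

"it" takes "a route" as antecedent — a donkey pronoun bound across the clause boundary.
Strong reading: for every (p,r) with filed(p,r), flew(p,r).
Restrictor pairs: (p1,r3) ✗  (p1,r7) ✓  (p2,r1) ✓  (p2,r5) ✓  (p3,r3) ✓  (p3,r8) ✗  (p4,r1) ✗  (p4,r3) ✗  (p5,r2) ✗  (p5,r5) ✗  (p5,r7) ✓  (p5,r8) ✓  (p7,r1) ✗
Counterexamples (restrictor pairs failing the scope): 7.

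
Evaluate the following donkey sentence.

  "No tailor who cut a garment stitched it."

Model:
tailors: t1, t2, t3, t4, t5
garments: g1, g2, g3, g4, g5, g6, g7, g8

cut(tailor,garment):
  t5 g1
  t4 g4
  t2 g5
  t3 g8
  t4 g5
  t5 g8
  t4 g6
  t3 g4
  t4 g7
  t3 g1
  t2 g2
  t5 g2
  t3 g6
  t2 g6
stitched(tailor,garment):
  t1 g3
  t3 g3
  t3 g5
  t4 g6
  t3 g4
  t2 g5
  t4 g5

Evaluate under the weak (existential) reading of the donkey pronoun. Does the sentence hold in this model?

False

"it" takes "a garment" as antecedent — a donkey pronoun bound across the clause boundary.
Truth condition: for no (t,g) with cut(t,g) does stitched(t,g) hold.
Restrictor pairs — does the scope hold? (t2,g2):fails  (t2,g5):holds  (t2,g6):fails  (t3,g1):fails  (t3,g4):holds  (t3,g6):fails  (t3,g8):fails  (t4,g4):fails  (t4,g5):holds  (t4,g6):holds  (t4,g7):fails  (t5,g1):fails  (t5,g2):fails  (t5,g8):fails
Scope holds for 4 pair(s), so the sentence is false.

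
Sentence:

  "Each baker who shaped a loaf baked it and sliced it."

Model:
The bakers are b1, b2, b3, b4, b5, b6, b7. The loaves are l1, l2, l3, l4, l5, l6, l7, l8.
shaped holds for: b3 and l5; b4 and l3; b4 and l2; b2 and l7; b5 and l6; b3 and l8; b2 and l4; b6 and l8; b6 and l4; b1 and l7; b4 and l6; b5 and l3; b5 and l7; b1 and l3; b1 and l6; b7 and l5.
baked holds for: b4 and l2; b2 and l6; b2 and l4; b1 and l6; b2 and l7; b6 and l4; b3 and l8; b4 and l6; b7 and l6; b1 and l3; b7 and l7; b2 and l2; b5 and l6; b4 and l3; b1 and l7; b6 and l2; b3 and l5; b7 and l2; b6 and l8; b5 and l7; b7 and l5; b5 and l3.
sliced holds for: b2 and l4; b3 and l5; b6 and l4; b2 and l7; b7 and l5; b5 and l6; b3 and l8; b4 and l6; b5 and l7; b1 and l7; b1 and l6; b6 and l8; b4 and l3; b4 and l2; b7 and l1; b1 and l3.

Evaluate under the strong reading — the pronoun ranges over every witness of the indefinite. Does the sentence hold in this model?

"it" takes "a loaf" as antecedent — a donkey pronoun bound across the clause boundary.
Strong reading: for every (b,l) with shaped(b,l), baked(b,l) ∧ sliced(b,l).
Restrictor pairs: (b1,l3) ✓  (b1,l6) ✓  (b1,l7) ✓  (b2,l4) ✓  (b2,l7) ✓  (b3,l5) ✓  (b3,l8) ✓  (b4,l2) ✓  (b4,l3) ✓  (b4,l6) ✓  (b5,l3) ✗  (b5,l6) ✓  (b5,l7) ✓  (b6,l4) ✓  (b6,l8) ✓  (b7,l5) ✓
Counterexample: (b5,l3) is in shaped but fails the scope.

False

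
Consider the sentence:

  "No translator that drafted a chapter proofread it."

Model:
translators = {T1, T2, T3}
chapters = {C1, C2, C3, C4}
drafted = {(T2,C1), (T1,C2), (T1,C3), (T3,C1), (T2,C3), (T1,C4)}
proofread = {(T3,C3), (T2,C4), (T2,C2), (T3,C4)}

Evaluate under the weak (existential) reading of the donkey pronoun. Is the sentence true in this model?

"it" takes "a chapter" as antecedent — a donkey pronoun bound across the clause boundary.
Truth condition: for no (t,c) with drafted(t,c) does proofread(t,c) hold.
Restrictor pairs — does the scope hold? (T1,C2):fails  (T1,C3):fails  (T1,C4):fails  (T2,C1):fails  (T2,C3):fails  (T3,C1):fails
Scope holds for no restrictor pair, so the sentence is true.

True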